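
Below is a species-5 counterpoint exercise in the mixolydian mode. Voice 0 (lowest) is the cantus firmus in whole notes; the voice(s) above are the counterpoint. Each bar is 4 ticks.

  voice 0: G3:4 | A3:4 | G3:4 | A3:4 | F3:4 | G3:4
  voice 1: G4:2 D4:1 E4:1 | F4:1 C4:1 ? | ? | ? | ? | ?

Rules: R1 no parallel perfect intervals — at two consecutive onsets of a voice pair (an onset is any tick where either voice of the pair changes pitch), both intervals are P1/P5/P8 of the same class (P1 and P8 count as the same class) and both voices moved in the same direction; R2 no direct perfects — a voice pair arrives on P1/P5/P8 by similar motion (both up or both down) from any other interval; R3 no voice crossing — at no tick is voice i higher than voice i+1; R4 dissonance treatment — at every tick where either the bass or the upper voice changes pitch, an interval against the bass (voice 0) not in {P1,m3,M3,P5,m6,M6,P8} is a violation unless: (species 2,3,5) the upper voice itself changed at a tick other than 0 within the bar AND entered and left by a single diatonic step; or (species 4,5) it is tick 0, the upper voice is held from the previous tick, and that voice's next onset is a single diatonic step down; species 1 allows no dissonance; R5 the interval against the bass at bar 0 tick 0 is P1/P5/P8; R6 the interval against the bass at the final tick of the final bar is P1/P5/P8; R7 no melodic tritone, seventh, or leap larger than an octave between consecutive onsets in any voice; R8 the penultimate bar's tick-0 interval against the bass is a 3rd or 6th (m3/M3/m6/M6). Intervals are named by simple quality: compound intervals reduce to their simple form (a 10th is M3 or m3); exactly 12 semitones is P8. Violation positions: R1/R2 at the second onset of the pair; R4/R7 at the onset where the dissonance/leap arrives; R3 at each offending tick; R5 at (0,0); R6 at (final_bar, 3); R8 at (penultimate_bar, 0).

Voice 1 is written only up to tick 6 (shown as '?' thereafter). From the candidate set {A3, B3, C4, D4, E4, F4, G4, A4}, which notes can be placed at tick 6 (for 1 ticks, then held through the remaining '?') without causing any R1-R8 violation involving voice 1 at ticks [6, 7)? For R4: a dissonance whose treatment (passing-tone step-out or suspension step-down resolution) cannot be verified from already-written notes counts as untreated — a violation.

A3: legal
B3: violates R4
C4: legal
D4: violates R4
E4: legal
F4: legal
G4: violates R4
A4: legal

{A3, A4, C4, E4, F4}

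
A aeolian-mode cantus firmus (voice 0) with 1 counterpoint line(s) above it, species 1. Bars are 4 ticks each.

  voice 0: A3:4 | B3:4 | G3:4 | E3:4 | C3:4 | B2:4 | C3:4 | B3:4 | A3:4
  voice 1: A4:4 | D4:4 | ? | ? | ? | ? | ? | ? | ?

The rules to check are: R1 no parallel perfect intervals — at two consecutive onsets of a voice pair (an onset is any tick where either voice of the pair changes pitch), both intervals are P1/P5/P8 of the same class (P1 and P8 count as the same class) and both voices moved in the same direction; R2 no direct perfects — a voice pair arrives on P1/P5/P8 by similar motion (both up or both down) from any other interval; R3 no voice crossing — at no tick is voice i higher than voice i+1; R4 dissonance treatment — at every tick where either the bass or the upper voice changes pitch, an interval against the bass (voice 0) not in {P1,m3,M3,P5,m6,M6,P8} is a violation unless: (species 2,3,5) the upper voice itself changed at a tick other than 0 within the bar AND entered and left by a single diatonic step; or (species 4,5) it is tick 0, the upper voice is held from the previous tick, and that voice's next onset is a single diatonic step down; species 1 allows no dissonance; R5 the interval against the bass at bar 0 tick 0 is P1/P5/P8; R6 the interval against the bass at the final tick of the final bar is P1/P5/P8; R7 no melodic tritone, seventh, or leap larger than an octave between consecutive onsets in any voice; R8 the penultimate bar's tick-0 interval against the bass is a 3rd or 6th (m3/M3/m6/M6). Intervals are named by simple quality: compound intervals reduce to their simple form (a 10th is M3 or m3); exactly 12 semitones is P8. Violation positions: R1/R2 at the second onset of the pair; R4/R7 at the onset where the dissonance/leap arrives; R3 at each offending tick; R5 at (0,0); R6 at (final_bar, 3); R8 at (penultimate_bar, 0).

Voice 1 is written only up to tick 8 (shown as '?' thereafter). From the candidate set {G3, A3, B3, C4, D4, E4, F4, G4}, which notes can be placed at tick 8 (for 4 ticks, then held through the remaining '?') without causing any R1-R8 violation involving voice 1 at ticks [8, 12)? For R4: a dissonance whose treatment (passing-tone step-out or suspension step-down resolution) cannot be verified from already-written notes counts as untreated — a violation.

G3: violates R2
A3: violates R4
B3: legal
C4: violates R4
D4: legal
E4: legal
F4: violates R4
G4: legal

{B3, D4, E4, G4}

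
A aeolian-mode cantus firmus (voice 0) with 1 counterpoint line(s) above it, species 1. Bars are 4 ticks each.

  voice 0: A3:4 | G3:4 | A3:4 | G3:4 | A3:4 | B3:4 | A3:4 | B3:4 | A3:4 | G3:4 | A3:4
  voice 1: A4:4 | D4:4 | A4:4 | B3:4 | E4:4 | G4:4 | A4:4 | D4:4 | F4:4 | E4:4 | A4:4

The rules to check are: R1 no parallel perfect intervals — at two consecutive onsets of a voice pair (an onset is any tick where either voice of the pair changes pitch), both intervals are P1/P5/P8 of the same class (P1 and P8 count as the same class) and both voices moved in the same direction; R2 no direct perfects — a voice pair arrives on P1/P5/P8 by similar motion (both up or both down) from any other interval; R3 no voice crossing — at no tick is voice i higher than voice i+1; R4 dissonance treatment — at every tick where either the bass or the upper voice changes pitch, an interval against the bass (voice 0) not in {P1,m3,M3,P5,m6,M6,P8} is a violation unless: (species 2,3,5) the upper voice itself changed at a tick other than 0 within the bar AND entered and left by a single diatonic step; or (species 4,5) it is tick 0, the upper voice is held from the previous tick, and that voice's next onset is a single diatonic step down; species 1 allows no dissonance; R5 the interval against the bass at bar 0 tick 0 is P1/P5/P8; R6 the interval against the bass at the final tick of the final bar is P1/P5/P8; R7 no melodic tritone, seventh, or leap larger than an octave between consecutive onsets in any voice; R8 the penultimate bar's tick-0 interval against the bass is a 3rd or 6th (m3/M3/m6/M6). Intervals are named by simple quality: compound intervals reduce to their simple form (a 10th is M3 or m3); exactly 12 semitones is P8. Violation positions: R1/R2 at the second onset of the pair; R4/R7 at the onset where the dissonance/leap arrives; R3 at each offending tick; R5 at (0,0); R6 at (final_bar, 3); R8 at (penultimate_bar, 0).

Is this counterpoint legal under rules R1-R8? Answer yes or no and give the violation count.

No (5 violations)

bar 0: v0=A3 v1=A4 (P8)
bar 1: v0=G3 v1=D4 (P5)
bar 2: v0=A3 v1=A4 (P8)
bar 3: v0=G3 v1=B3 (M3)
bar 4: v0=A3 v1=E4 (P5)
bar 5: v0=B3 v1=G4 (m6)
bar 6: v0=A3 v1=A4 (P8)
bar 7: v0=B3 v1=D4 (m3)
bar 8: v0=A3 v1=F4 (m6)
bar 9: v0=G3 v1=E4 (M6)
bar 10: v0=A3 v1=A4 (P8)
  R2 @ bar1.0: A3/A4 P8 -> G3/D4 P5 similar
  R2 @ bar2.0: G3/D4 P5 -> A3/A4 P8 similar
  R7 @ bar3.0: A4->B3 leap 10st
  R2 @ bar4.0: G3/B3 M3 -> A3/E4 P5 similar
  R2 @ bar10.0: G3/E4 M6 -> A3/A4 P8 similar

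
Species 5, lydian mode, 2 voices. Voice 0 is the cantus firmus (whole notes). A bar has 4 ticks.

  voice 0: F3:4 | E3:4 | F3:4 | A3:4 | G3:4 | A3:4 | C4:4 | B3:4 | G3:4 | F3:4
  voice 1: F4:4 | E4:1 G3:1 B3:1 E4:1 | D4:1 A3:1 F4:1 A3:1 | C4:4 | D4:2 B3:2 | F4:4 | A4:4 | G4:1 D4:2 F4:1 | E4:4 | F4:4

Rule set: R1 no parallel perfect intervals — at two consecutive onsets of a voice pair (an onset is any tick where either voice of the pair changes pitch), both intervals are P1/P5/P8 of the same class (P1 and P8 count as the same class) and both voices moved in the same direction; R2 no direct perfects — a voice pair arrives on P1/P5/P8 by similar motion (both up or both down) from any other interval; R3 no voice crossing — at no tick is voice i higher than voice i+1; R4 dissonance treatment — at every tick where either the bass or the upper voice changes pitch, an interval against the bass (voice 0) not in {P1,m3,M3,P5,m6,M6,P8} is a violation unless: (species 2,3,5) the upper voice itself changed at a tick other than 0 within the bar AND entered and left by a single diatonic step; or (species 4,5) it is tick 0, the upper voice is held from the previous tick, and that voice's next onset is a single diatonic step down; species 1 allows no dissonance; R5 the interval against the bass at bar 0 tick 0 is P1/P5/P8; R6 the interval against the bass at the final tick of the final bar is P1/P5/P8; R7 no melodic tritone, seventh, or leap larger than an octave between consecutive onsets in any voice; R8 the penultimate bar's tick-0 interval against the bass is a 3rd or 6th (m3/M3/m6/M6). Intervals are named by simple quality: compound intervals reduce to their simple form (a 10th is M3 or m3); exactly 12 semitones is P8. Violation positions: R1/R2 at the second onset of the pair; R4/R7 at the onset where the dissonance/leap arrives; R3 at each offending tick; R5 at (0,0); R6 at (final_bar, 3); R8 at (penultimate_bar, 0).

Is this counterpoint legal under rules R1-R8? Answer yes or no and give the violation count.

bar 0: v0=F3 v1=F4 (P8)
bar 1: v0=E3 v1=E4 (P8)
bar 2: v0=F3 v1=D4 (M6)
bar 3: v0=A3 v1=C4 (m3)
bar 4: v0=G3 v1=D4 (P5)
bar 5: v0=A3 v1=F4 (m6)
bar 6: v0=C4 v1=A4 (M6)
bar 7: v0=B3 v1=G4 (m6)
bar 8: v0=G3 v1=E4 (M6)
bar 9: v0=F3 v1=F4 (P8)
  R1 @ bar1.0: F3/F4 P8 -> E3/E4 P8 similar
  R7 @ bar5.0: B3->F4 leap 6st
  R4 @ bar7.3: B3/F4 TT untreated

No (3 violations)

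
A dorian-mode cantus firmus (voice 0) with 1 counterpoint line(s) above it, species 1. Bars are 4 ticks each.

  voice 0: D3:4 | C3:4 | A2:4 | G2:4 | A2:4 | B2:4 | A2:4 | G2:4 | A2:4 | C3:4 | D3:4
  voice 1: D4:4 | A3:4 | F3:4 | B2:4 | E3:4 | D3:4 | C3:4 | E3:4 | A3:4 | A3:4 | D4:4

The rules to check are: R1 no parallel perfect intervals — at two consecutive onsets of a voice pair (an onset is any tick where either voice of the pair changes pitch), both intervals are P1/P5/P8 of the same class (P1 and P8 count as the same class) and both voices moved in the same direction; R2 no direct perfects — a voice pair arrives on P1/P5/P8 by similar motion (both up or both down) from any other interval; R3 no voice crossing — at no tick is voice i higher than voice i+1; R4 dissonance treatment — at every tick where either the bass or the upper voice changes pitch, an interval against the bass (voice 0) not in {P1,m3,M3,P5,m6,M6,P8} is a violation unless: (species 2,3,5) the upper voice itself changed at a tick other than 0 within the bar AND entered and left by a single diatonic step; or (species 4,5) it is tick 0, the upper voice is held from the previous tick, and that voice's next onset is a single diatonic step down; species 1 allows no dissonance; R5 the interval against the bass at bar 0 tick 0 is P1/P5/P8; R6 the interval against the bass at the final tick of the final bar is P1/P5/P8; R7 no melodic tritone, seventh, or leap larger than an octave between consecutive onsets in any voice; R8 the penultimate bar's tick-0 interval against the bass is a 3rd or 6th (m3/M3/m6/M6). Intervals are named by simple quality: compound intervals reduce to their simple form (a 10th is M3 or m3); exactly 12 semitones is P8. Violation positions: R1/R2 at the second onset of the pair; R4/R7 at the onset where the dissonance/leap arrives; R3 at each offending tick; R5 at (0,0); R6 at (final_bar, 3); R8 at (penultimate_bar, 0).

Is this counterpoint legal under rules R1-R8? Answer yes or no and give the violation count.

bar 0: v0=D3 v1=D4 (P8)
bar 1: v0=C3 v1=A3 (M6)
bar 2: v0=A2 v1=F3 (m6)
bar 3: v0=G2 v1=B2 (M3)
bar 4: v0=A2 v1=E3 (P5)
bar 5: v0=B2 v1=D3 (m3)
bar 6: v0=A2 v1=C3 (m3)
bar 7: v0=G2 v1=E3 (M6)
bar 8: v0=A2 v1=A3 (P8)
bar 9: v0=C3 v1=A3 (M6)
bar 10: v0=D3 v1=D4 (P8)
  R7 @ bar3.0: F3->B2 leap 6st
  R2 @ bar4.0: G2/B2 M3 -> A2/E3 P5 similar
  R2 @ bar8.0: G2/E3 M6 -> A2/A3 P8 similar
  R2 @ bar10.0: C3/A3 M6 -> D3/D4 P8 similar

No (4 violations)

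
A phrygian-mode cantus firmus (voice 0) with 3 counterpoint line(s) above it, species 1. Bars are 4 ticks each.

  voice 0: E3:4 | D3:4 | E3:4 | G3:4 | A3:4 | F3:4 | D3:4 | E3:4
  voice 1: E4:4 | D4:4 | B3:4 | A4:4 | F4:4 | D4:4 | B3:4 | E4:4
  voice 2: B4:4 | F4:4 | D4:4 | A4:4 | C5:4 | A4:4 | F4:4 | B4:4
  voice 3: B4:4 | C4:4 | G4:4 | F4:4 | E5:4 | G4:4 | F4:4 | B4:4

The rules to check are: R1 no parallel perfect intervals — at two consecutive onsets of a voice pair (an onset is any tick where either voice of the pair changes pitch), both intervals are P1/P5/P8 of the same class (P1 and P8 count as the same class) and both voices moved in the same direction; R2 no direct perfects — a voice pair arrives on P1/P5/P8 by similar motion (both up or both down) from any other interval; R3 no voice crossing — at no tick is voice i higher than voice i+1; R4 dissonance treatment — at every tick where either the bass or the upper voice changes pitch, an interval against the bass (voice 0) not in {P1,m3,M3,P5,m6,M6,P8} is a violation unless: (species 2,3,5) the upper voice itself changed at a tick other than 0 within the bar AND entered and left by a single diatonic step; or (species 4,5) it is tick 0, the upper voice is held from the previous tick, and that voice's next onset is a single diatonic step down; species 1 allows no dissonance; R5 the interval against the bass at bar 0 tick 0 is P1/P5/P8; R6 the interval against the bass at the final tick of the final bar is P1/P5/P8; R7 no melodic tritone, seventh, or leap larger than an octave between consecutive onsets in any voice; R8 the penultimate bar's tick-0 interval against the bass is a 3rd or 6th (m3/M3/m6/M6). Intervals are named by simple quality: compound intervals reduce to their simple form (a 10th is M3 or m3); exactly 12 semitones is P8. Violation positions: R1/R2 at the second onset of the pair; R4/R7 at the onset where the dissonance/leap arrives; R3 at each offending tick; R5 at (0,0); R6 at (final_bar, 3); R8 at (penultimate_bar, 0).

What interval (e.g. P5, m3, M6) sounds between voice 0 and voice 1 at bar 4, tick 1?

voice 0=A3 voice 1=F4 -> m6

m6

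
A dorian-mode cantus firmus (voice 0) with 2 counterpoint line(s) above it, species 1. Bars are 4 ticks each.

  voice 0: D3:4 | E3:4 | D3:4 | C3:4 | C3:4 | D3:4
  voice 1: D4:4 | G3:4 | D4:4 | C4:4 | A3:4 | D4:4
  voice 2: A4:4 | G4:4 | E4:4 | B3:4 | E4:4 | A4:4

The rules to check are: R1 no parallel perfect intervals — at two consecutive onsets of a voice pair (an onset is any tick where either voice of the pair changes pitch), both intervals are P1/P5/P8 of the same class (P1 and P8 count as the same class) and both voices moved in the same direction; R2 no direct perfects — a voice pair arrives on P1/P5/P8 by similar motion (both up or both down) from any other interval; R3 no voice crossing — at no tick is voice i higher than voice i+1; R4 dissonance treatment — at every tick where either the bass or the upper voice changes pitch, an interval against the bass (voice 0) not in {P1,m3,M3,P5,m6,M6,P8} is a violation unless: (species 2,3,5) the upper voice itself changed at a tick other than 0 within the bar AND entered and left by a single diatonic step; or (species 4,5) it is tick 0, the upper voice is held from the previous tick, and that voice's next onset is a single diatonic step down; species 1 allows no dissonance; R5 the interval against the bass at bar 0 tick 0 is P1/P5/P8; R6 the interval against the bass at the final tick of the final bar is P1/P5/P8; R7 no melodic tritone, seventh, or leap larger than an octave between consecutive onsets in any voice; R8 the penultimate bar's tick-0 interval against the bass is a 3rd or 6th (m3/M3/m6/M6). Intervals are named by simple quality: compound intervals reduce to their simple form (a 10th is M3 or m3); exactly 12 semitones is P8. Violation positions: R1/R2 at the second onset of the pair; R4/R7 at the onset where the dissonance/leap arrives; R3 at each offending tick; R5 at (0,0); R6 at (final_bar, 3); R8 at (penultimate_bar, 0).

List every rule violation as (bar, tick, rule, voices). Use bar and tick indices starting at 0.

bar 0: v0=D3 v1=D4 v2=A4 downbeat P5
bar 1: v0=E3 v1=G3 v2=G4 downbeat m3
bar 2: v0=D3 v1=D4 v2=E4 downbeat M2
bar 3: v0=C3 v1=C4 v2=B3 downbeat M7
bar 4: v0=C3 v1=A3 v2=E4 downbeat M3
bar 5: v0=D3 v1=D4 v2=A4 downbeat P5
  -> R2 @ bar 1 tick 0 v(1, 2): D4/A4 P5 -> G3/G4 P8 similar
  -> R4 @ bar 2 tick 0 v(0, 2): D3/E4 M2 untreated
  -> R1 @ bar 3 tick 0 v(0, 1): D3/D4 P8 -> C3/C4 P8 similar
  -> R3 @ bar 3 tick 0 v(1, 2): C4 above B3
  -> R4 @ bar 3 tick 0 v(0, 2): C3/B3 M7 untreated
  -> R3 @ bar 3 tick 1 v(1, 2): C4 above B3
  -> R3 @ bar 3 tick 2 v(1, 2): C4 above B3
  -> R3 @ bar 3 tick 3 v(1, 2): C4 above B3
  -> R1 @ bar 5 tick 0 v(1, 2): A3/E4 P5 -> D4/A4 P5 similar
  -> R2 @ bar 5 tick 0 v(0, 1): C3/A3 M6 -> D3/D4 P8 similar
  -> R2 @ bar 5 tick 0 v(0, 2): C3/E4 M3 -> D3/A4 P5 similar

(1, 0, R2, (1, 2))
(2, 0, R4, (0, 2))
(3, 0, R1, (0, 1))
(3, 0, R3, (1, 2))
(3, 0, R4, (0, 2))
(3, 1, R3, (1, 2))
(3, 2, R3, (1, 2))
(3, 3, R3, (1, 2))
(5, 0, R1, (1, 2))
(5, 0, R2, (0, 1))
(5, 0, R2, (0, 2))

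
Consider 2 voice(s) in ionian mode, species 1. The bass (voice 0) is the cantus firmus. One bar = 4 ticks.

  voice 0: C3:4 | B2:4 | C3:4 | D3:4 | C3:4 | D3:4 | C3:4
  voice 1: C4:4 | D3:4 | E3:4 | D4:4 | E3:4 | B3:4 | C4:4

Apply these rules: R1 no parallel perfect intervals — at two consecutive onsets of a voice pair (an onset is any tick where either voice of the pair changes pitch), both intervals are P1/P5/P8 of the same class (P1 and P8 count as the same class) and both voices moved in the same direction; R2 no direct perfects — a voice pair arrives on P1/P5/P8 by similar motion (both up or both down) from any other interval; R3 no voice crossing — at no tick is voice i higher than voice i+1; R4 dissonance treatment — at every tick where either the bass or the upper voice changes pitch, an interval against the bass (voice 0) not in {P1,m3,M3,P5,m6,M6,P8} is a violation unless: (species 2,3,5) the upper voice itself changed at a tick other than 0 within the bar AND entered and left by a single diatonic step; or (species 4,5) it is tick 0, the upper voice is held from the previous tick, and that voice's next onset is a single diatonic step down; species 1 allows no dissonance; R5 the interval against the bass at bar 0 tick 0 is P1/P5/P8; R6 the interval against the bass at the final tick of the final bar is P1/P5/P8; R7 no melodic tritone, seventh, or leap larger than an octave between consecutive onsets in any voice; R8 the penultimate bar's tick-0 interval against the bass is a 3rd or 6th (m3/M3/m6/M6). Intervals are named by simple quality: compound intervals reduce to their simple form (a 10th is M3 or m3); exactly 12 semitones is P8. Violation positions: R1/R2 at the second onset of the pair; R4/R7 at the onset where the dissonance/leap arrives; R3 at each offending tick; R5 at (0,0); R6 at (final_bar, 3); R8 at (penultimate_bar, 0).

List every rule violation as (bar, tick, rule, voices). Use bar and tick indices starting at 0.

(1, 0, R7, (1,))
(3, 0, R2, (0, 1))
(3, 0, R7, (1,))
(4, 0, R7, (1,))

bar 0: v0=C3 v1=C4 downbeat P8
bar 1: v0=B2 v1=D3 downbeat m3
bar 2: v0=C3 v1=E3 downbeat M3
bar 3: v0=D3 v1=D4 downbeat P8
bar 4: v0=C3 v1=E3 downbeat M3
bar 5: v0=D3 v1=B3 downbeat M6
bar 6: v0=C3 v1=C4 downbeat P8
  -> R7 @ bar 1 tick 0 v(1,): C4->D3 leap 10st
  -> R2 @ bar 3 tick 0 v(0, 1): C3/E3 M3 -> D3/D4 P8 similar
  -> R7 @ bar 3 tick 0 v(1,): E3->D4 leap 10st
  -> R7 @ bar 4 tick 0 v(1,): D4->E3 leap 10st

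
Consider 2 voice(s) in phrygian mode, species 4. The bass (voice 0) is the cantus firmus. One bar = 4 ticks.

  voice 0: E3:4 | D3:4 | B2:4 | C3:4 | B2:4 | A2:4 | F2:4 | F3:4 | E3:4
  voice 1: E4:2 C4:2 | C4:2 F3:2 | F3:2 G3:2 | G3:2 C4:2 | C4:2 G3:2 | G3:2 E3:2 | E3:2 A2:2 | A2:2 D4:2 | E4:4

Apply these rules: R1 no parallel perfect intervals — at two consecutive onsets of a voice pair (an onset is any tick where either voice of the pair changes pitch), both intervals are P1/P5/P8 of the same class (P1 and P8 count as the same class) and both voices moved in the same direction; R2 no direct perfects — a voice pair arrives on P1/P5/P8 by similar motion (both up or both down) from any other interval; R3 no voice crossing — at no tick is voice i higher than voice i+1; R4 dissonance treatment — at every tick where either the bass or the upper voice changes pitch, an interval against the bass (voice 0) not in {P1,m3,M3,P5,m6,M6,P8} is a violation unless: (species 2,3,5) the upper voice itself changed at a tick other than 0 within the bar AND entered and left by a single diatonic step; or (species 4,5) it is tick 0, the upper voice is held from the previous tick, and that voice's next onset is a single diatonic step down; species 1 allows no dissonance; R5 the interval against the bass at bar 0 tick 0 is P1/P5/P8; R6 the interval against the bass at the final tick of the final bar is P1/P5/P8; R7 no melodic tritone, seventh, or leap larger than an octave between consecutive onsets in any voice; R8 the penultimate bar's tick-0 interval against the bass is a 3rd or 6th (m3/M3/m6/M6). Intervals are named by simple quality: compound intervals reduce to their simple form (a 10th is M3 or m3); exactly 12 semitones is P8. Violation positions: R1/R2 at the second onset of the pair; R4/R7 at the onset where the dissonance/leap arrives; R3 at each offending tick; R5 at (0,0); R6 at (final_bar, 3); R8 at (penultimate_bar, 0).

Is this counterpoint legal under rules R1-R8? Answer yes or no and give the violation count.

No (8 violations)

bar 0: v0=E3 v1=E4 (P8)
bar 1: v0=D3 v1=C4 (m7)
bar 2: v0=B2 v1=F3 (TT)
bar 3: v0=C3 v1=G3 (P5)
bar 4: v0=B2 v1=C4 (m2)
bar 5: v0=A2 v1=G3 (m7)
bar 6: v0=F2 v1=E3 (M7)
bar 7: v0=F3 v1=A2 (m6)
bar 8: v0=E3 v1=E4 (P8)
  R4 @ bar1.0: D3/C4 m7 untreated
  R4 @ bar2.0: B2/F3 TT untreated
  R4 @ bar4.0: B2/C4 m2 untreated
  R4 @ bar5.0: A2/G3 m7 untreated
  R4 @ bar6.0: F2/E3 M7 untreated
  R3 @ bar7.0: F3 above A2
  R3 @ bar7.1: F3 above A2
  R7 @ bar7.2: A2->D4 leap 17st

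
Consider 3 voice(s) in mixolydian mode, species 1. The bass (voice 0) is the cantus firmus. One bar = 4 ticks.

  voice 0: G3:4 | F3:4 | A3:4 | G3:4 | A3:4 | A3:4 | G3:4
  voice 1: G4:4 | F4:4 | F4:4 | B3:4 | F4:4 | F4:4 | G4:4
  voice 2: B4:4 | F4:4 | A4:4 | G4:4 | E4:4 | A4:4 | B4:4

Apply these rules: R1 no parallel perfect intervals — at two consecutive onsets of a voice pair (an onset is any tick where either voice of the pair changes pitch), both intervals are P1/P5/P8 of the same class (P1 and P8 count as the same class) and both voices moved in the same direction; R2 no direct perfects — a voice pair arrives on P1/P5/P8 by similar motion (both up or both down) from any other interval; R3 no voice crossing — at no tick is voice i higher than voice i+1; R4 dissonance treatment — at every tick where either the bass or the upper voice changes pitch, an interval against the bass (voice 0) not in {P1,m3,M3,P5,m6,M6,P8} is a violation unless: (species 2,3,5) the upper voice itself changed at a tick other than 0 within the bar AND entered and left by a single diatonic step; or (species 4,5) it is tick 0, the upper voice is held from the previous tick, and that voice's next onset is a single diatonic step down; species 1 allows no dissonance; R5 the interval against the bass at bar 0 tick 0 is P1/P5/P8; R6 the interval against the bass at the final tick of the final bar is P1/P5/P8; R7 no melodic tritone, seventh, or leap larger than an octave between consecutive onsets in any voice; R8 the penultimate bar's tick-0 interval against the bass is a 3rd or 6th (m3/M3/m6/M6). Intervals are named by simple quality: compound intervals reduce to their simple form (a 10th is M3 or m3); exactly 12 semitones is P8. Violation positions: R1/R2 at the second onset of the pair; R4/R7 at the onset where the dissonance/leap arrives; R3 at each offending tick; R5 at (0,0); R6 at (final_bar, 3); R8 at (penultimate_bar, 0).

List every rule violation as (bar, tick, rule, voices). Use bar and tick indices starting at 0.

bar 0: v0=G3 v1=G4 v2=B4 downbeat M3
bar 1: v0=F3 v1=F4 v2=F4 downbeat P8
bar 2: v0=A3 v1=F4 v2=A4 downbeat P8
bar 3: v0=G3 v1=B3 v2=G4 downbeat P8
bar 4: v0=A3 v1=F4 v2=E4 downbeat P5
bar 5: v0=A3 v1=F4 v2=A4 downbeat P8
bar 6: v0=G3 v1=G4 v2=B4 downbeat M3
  -> R5 @ bar 0 tick 0 v(0, 2): opens on M3
  -> R1 @ bar 1 tick 0 v(0, 1): G3/G4 P8 -> F3/F4 P8 similar
  -> R2 @ bar 1 tick 0 v(0, 2): G3/B4 M3 -> F3/F4 P8 similar
  -> R2 @ bar 1 tick 0 v(1, 2): G4/B4 M3 -> F4/F4 P1 similar
  -> R7 @ bar 1 tick 0 v(2,): B4->F4 leap 6st
  -> R1 @ bar 2 tick 0 v(0, 2): F3/F4 P8 -> A3/A4 P8 similar
  -> R1 @ bar 3 tick 0 v(0, 2): A3/A4 P8 -> G3/G4 P8 similar
  -> R7 @ bar 3 tick 0 v(1,): F4->B3 leap 6st
  -> R3 @ bar 4 tick 0 v(1, 2): F4 above E4
  -> R7 @ bar 4 tick 0 v(1,): B3->F4 leap 6st
  -> R3 @ bar 4 tick 1 v(1, 2): F4 above E4
  -> R3 @ bar 4 tick 2 v(1, 2): F4 above E4
  -> R3 @ bar 4 tick 3 v(1, 2): F4 above E4
  -> R8 @ bar 5 tick 0 v(0, 2): penult P8 not 3rd/6th
  -> R6 @ bar 6 tick 3 v(0, 2): closes on M3

(0, 0, R5, (0, 2))
(1, 0, R1, (0, 1))
(1, 0, R2, (0, 2))
(1, 0, R2, (1, 2))
(1, 0, R7, (2,))
(2, 0, R1, (0, 2))
(3, 0, R1, (0, 2))
(3, 0, R7, (1,))
(4, 0, R3, (1, 2))
(4, 0, R7, (1,))
(4, 1, R3, (1, 2))
(4, 2, R3, (1, 2))
(4, 3, R3, (1, 2))
(5, 0, R8, (0, 2))
(6, 3, R6, (0, 2))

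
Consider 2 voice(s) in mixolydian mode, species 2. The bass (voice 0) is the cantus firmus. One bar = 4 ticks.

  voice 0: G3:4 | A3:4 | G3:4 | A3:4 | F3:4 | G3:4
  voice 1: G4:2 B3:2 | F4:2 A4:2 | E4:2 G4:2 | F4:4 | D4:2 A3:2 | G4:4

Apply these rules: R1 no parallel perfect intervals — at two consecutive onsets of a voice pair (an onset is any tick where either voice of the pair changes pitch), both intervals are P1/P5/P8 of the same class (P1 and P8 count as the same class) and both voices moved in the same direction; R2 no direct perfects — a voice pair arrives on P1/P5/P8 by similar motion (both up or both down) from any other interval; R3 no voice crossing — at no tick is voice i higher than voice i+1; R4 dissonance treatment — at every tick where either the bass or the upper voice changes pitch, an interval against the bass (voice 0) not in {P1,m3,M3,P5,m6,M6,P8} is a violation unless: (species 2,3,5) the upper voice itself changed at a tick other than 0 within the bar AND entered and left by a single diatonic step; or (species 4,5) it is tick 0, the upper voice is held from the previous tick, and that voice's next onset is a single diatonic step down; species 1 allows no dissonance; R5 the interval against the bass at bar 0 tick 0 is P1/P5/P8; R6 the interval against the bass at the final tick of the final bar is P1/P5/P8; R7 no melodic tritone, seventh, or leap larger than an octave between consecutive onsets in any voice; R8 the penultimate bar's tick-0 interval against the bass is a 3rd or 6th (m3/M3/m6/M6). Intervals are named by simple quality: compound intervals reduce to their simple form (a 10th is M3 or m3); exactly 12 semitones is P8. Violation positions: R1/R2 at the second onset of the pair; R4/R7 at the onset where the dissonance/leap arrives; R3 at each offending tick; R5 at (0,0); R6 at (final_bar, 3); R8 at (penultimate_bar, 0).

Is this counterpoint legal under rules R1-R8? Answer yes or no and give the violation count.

No (3 violations)

bar 0: v0=G3 v1=G4 (P8)
bar 1: v0=A3 v1=F4 (m6)
bar 2: v0=G3 v1=E4 (M6)
bar 3: v0=A3 v1=F4 (m6)
bar 4: v0=F3 v1=D4 (M6)
bar 5: v0=G3 v1=G4 (P8)
  R7 @ bar1.0: B3->F4 leap 6st
  R2 @ bar5.0: F3/A3 M3 -> G3/G4 P8 similar
  R7 @ bar5.0: A3->G4 leap 10st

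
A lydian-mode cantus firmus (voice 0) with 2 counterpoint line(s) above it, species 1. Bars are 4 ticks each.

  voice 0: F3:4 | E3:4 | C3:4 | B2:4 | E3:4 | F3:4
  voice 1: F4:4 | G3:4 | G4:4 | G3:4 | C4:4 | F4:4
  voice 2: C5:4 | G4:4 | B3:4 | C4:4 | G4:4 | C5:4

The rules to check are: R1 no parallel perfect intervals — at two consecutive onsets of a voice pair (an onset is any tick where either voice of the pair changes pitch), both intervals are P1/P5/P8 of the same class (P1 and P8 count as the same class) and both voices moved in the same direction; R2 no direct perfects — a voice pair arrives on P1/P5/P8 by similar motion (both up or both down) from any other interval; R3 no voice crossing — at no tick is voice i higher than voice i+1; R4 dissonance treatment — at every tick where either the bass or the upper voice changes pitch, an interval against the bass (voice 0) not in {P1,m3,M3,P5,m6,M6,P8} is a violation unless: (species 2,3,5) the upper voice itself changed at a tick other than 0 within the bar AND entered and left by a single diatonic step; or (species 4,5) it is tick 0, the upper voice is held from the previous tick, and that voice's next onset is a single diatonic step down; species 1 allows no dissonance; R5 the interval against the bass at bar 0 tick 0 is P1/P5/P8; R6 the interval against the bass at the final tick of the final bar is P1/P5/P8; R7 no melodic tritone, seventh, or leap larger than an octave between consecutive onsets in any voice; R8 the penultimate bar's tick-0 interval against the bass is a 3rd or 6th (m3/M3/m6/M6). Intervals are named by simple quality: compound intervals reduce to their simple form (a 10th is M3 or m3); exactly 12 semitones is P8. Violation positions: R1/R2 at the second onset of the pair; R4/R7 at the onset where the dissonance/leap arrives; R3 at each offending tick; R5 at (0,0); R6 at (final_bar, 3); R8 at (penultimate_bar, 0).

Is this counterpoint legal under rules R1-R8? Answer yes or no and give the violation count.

No (12 violations)

bar 0: v0=F3 v1=F4 v2=C5 (P5)
bar 1: v0=E3 v1=G3 v2=G4 (m3)
bar 2: v0=C3 v1=G4 v2=B3 (M7)
bar 3: v0=B2 v1=G3 v2=C4 (m2)
bar 4: v0=E3 v1=C4 v2=G4 (m3)
bar 5: v0=F3 v1=F4 v2=C5 (P5)
  R2 @ bar1.0: F4/C5 P5 -> G3/G4 P8 similar
  R7 @ bar1.0: F4->G3 leap 10st
  R3 @ bar2.0: G4 above B3
  R4 @ bar2.0: C3/B3 M7 untreated
  R3 @ bar2.1: G4 above B3
  R3 @ bar2.2: G4 above B3
  R3 @ bar2.3: G4 above B3
  R4 @ bar3.0: B2/C4 m2 untreated
  R2 @ bar4.0: G3/C4 P4 -> C4/G4 P5 similar
  R1 @ bar5.0: C4/G4 P5 -> F4/C5 P5 similar
  R2 @ bar5.0: E3/C4 m6 -> F3/F4 P8 similar
  R2 @ bar5.0: E3/G4 m3 -> F3/C5 P5 similar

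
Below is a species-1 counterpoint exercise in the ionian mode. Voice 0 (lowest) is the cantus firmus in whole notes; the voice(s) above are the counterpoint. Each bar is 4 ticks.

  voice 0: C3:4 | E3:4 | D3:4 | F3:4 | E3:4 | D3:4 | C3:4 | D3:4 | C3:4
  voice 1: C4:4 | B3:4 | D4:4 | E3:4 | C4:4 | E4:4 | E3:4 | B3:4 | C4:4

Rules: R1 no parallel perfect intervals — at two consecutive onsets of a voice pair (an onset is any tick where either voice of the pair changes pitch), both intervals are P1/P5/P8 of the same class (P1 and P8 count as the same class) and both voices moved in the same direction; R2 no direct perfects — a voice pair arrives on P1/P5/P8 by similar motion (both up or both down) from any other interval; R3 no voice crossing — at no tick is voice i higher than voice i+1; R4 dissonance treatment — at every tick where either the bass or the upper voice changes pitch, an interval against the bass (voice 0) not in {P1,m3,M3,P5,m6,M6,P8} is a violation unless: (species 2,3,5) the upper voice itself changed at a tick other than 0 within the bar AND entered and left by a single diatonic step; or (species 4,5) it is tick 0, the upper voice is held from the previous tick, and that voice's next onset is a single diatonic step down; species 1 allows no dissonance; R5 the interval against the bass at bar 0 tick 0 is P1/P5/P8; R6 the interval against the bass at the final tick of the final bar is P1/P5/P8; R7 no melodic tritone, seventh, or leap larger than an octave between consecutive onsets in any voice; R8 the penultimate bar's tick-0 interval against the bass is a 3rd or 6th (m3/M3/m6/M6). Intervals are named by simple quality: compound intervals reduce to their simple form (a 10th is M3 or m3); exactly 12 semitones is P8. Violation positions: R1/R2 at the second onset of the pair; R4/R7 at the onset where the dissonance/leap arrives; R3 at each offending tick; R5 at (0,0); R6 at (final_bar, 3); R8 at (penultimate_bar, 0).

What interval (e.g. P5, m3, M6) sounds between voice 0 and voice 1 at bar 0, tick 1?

voice 0=C3 voice 1=C4 -> P8

P8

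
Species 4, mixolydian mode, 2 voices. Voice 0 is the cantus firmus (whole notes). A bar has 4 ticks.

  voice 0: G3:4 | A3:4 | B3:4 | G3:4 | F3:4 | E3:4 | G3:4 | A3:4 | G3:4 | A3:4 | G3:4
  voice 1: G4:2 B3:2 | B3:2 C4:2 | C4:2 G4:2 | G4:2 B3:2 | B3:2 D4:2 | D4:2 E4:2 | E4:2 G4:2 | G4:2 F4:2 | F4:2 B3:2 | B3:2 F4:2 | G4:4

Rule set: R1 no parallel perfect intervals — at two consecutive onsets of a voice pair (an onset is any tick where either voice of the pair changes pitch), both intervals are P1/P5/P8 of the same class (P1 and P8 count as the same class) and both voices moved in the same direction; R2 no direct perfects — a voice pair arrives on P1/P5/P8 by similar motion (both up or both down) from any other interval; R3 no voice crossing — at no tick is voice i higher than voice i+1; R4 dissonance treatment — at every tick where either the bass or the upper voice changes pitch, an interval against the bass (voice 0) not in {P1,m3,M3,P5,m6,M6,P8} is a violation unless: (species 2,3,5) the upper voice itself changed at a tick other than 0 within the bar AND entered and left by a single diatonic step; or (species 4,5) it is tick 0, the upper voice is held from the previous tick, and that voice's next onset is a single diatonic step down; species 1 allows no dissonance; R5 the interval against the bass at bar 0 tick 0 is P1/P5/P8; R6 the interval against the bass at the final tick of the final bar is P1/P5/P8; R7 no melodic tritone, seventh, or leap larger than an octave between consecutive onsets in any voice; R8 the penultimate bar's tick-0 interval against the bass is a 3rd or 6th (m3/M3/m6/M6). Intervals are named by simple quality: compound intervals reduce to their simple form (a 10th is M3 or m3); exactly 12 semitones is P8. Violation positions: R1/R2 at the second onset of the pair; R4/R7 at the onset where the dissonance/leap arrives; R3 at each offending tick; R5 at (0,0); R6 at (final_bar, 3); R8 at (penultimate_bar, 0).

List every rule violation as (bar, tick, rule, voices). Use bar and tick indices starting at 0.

(1, 0, R4, (0, 1))
(2, 0, R4, (0, 1))
(4, 0, R4, (0, 1))
(5, 0, R4, (0, 1))
(8, 0, R4, (0, 1))
(8, 2, R7, (1,))
(9, 0, R4, (0, 1))
(9, 0, R8, (0, 1))
(9, 2, R7, (1,))

bar 0: v0=G3 v1=G4 downbeat P8
bar 1: v0=A3 v1=B3 downbeat M2
bar 2: v0=B3 v1=C4 downbeat m2
bar 3: v0=G3 v1=G4 downbeat P8
bar 4: v0=F3 v1=B3 downbeat TT
bar 5: v0=E3 v1=D4 downbeat m7
bar 6: v0=G3 v1=E4 downbeat M6
bar 7: v0=A3 v1=G4 downbeat m7
bar 8: v0=G3 v1=F4 downbeat m7
bar 9: v0=A3 v1=B3 downbeat M2
bar 10: v0=G3 v1=G4 downbeat P8
  -> R4 @ bar 1 tick 0 v(0, 1): A3/B3 M2 untreated
  -> R4 @ bar 2 tick 0 v(0, 1): B3/C4 m2 untreated
  -> R4 @ bar 4 tick 0 v(0, 1): F3/B3 TT untreated
  -> R4 @ bar 5 tick 0 v(0, 1): E3/D4 m7 untreated
  -> R4 @ bar 8 tick 0 v(0, 1): G3/F4 m7 untreated
  -> R7 @ bar 8 tick 2 v(1,): F4->B3 leap 6st
  -> R4 @ bar 9 tick 0 v(0, 1): A3/B3 M2 untreated
  -> R8 @ bar 9 tick 0 v(0, 1): penult M2 not 3rd/6th
  -> R7 @ bar 9 tick 2 v(1,): B3->F4 leap 6st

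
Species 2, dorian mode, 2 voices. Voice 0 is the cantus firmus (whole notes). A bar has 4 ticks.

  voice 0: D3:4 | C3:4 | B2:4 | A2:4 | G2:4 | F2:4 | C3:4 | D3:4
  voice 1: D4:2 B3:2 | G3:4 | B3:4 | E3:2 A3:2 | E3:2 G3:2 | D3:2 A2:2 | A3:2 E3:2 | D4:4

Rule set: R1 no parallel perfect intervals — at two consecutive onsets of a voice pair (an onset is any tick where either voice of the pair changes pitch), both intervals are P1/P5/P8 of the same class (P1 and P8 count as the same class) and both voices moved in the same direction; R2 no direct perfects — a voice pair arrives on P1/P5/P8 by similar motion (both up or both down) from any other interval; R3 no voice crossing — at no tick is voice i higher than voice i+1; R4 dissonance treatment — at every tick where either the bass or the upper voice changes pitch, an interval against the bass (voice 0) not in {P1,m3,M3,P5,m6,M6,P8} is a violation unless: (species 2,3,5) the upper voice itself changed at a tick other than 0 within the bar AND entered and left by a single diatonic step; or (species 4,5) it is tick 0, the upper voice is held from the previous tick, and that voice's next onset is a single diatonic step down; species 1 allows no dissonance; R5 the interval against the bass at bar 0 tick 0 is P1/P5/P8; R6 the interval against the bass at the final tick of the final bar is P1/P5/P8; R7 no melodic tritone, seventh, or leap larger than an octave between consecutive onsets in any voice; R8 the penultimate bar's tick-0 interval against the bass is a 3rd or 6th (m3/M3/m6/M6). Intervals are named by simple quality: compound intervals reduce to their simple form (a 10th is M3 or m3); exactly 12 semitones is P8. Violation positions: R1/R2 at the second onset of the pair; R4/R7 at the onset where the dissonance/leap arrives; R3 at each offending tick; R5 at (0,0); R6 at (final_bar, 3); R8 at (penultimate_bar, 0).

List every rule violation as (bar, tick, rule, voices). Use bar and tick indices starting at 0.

(1, 0, R2, (0, 1))
(3, 0, R2, (0, 1))
(7, 0, R2, (0, 1))
(7, 0, R7, (1,))

bar 0: v0=D3 v1=D4 downbeat P8
bar 1: v0=C3 v1=G3 downbeat P5
bar 2: v0=B2 v1=B3 downbeat P8
bar 3: v0=A2 v1=E3 downbeat P5
bar 4: v0=G2 v1=E3 downbeat M6
bar 5: v0=F2 v1=D3 downbeat M6
bar 6: v0=C3 v1=A3 downbeat M6
bar 7: v0=D3 v1=D4 downbeat P8
  -> R2 @ bar 1 tick 0 v(0, 1): D3/B3 M6 -> C3/G3 P5 similar
  -> R2 @ bar 3 tick 0 v(0, 1): B2/B3 P8 -> A2/E3 P5 similar
  -> R2 @ bar 7 tick 0 v(0, 1): C3/E3 M3 -> D3/D4 P8 similar
  -> R7 @ bar 7 tick 0 v(1,): E3->D4 leap 10st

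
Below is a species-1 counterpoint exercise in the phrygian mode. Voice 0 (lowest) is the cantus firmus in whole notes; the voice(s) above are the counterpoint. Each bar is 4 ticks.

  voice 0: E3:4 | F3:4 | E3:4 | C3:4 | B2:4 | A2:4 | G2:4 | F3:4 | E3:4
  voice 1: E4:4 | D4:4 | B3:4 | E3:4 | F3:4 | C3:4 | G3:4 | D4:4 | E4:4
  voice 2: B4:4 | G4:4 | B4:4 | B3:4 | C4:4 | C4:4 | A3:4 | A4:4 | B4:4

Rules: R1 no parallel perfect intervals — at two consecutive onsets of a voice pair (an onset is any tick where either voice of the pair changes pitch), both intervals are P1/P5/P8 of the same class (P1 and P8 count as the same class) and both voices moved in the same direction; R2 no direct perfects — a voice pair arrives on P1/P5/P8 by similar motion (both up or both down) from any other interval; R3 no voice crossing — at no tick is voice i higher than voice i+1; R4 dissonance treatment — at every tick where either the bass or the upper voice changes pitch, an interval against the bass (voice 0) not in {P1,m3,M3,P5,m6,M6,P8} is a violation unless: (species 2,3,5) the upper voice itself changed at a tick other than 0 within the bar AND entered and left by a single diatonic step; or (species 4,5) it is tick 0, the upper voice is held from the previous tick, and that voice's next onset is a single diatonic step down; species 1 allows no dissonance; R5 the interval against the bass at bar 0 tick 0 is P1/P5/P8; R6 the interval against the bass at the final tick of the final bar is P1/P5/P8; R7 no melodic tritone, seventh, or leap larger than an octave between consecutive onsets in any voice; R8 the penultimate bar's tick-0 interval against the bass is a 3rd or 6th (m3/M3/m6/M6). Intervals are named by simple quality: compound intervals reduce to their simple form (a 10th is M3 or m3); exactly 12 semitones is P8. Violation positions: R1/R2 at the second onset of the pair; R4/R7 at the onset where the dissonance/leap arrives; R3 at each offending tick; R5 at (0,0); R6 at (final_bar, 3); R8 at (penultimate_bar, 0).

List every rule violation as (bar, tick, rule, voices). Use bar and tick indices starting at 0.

bar 0: v0=E3 v1=E4 v2=B4 downbeat P5
bar 1: v0=F3 v1=D4 v2=G4 downbeat M2
bar 2: v0=E3 v1=B3 v2=B4 downbeat P5
bar 3: v0=C3 v1=E3 v2=B3 downbeat M7
bar 4: v0=B2 v1=F3 v2=C4 downbeat m2
bar 5: v0=A2 v1=C3 v2=C4 downbeat m3
bar 6: v0=G2 v1=G3 v2=A3 downbeat M2
bar 7: v0=F3 v1=D4 v2=A4 downbeat M3
bar 8: v0=E3 v1=E4 v2=B4 downbeat P5
  -> R4 @ bar 1 tick 0 v(0, 2): F3/G4 M2 untreated
  -> R2 @ bar 2 tick 0 v(0, 1): F3/D4 M6 -> E3/B3 P5 similar
  -> R2 @ bar 3 tick 0 v(1, 2): B3/B4 P8 -> E3/B3 P5 similar
  -> R4 @ bar 3 tick 0 v(0, 2): C3/B3 M7 untreated
  -> R1 @ bar 4 tick 0 v(1, 2): E3/B3 P5 -> F3/C4 P5 similar
  -> R4 @ bar 4 tick 0 v(0, 1): B2/F3 TT untreated
  -> R4 @ bar 4 tick 0 v(0, 2): B2/C4 m2 untreated
  -> R4 @ bar 6 tick 0 v(0, 2): G2/A3 M2 untreated
  -> R2 @ bar 7 tick 0 v(1, 2): G3/A3 M2 -> D4/A4 P5 similar
  -> R7 @ bar 7 tick 0 v(0,): G2->F3 leap 10st
  -> R1 @ bar 8 tick 0 v(1, 2): D4/A4 P5 -> E4/B4 P5 similar

(1, 0, R4, (0, 2))
(2, 0, R2, (0, 1))
(3, 0, R2, (1, 2))
(3, 0, R4, (0, 2))
(4, 0, R1, (1, 2))
(4, 0, R4, (0, 1))
(4, 0, R4, (0, 2))
(6, 0, R4, (0, 2))
(7, 0, R2, (1, 2))
(7, 0, R7, (0,))
(8, 0, R1, (1, 2))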